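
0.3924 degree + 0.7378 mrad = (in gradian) 0.483. Check: 1 degree = 0.017453293 rad, so 0.3924 degree = 0.3924 * 0.017453293 = 0.006848672 rad. 1 mrad = 0.001 rad, so 0.7378 mrad = 0.7378 * 0.001 = 0.0007378 rad. Sum: 0.006848672 + 0.0007378 = 0.007586472 rad. 1 gradian = 0.015707963 rad, so 0.007586472 rad = 0.007586472 / 0.015707963 = 0.48296981 gradian ≈ 0.483 gradian (4 s.f.).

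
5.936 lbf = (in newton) 1 lbf = 4.4482216 N, so 5.936 lbf = 5.936 * 4.4482216 = 26.404644 N. 26.404644 N = 26.404644 newton ≈ 26.4 newton (4 s.f.). Final answer: 26.4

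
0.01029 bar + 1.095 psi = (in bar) 0.08579. Check: 1 bar = 100000 Pa, so 0.01029 bar = 0.01029 * 100000 = 1029 Pa. 1 psi = 6894.7573 Pa, so 1.095 psi = 1.095 * 6894.7573 = 7549.7592 Pa. Sum: 1029 + 7549.7592 = 8578.7592 Pa. 1 bar = 100000 Pa, so 8578.7592 Pa = 8578.7592 / 100000 = 0.085787592 bar ≈ 0.08579 bar (4 s.f.).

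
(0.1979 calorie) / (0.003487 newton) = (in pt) 6.731e+05. Check: 1 calorie = 4.184 J, so 0.1979 calorie = 0.1979 * 4.184 = 0.8280136 J. 0.003487 newton = 0.003487 N. Combine: 0.8280136 J / 0.003487 N = 237.4573 m. 1 pt = 0.00035277778 m, so 237.4573 m = 237.4573 / 0.00035277778 = 673107.3 pt ≈ 6.731e+05 pt (4 s.f.).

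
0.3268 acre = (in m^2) 1323. Check: 1 acre = 4046.8564 m^2, so 0.3268 acre = 0.3268 * 4046.8564 = 1322.5127 m^2. Result: 1322.5127 m^2 ≈ 1323 m^2 (4 s.f.).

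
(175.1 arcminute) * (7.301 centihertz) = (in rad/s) 0.003719. Check: 1 arcminute = 0.00029088821 rad, so 175.1 arcminute = 175.1 * 0.00029088821 = 0.050934525 rad. 1 centihertz = 0.01 Hz, so 7.301 centihertz = 7.301 * 0.01 = 0.07301 Hz. Combine: 0.050934525 rad * 0.07301 Hz = 0.0037187297 rad/s. Result: 0.0037187297 rad/s ≈ 0.003719 rad/s (4 s.f.).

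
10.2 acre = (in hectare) 1 acre = 4046.8564 m^2, so 10.2 acre = 10.2 * 4046.8564 = 41277.936 m^2. 1 hectare = 10000 m^2, so 41277.936 m^2 = 41277.936 / 10000 = 4.1277936 hectare ≈ 4.128 hectare (4 s.f.). Final answer: 4.128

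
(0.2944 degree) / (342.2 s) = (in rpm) 1 degree = 0.017453293 rad, so 0.2944 degree = 0.2944 * 0.017453293 = 0.0051382493 rad. 342.2 s is already in s. Combine: 0.0051382493 rad / 342.2 s = 1.501534e-05 rad/s. 1 rpm = 0.10471976 rad/s, so 1.501534e-05 rad/s = 1.501534e-05 / 0.10471976 = 0.00014338593 rpm ≈ 0.0001434 rpm (4 s.f.). Final answer: 0.0001434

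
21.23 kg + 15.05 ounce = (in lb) 21.23 kg is already in kg. 1 ounce = 0.028349523 kg, so 15.05 ounce = 15.05 * 0.028349523 = 0.42666032 kg. Sum: 21.23 + 0.42666032 = 21.65666 kg. 1 lb = 0.45359237 kg, so 21.65666 kg = 21.65666 / 0.45359237 = 47.744763 lb ≈ 47.74 lb (4 s.f.). Final answer: 47.74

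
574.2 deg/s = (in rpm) 95.7. Check: 1 deg/s = 0.017453293 rad/s, so 574.2 deg/s = 574.2 * 0.017453293 = 10.021681 rad/s. 1 rpm = 0.10471976 rad/s, so 10.021681 rad/s = 10.021681 / 0.10471976 = 95.7 rpm.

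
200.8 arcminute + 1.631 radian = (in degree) 96.8. Check: 1 arcminute = 0.00029088821 rad, so 200.8 arcminute = 200.8 * 0.00029088821 = 0.058410352 rad. 1.631 radian = 1.631 rad. Sum: 0.058410352 + 1.631 = 1.6894104 rad. 1 degree = 0.017453293 rad, so 1.6894104 rad = 1.6894104 / 0.017453293 = 96.796083 degree ≈ 96.8 degree (4 s.f.).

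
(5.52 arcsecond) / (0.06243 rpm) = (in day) 1 arcsecond = 4.8481368e-06 rad, so 5.52 arcsecond = 5.52 * 4.8481368e-06 = 2.6761715e-05 rad. 1 rpm = 0.10471976 rad/s, so 0.06243 rpm = 0.06243 * 0.10471976 = 0.0065376543 rad/s. Combine: 2.6761715e-05 rad / 0.0065376543 rad/s = 0.0040934736 s. 1 day = 86400 s, so 0.0040934736 s = 0.0040934736 / 86400 = 4.7378166e-08 day ≈ 4.738e-08 day (4 s.f.). Final answer: 4.738e-08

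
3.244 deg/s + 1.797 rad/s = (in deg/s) 1 deg/s = 0.017453293 rad/s, so 3.244 deg/s = 3.244 * 0.017453293 = 0.056618481 rad/s. 1.797 rad/s is already in rad/s. Sum: 0.056618481 + 1.797 = 1.8536185 rad/s. 1 deg/s = 0.017453293 rad/s, so 1.8536185 rad/s = 1.8536185 / 0.017453293 = 106.20452 deg/s ≈ 106.2 deg/s (4 s.f.). Final answer: 106.2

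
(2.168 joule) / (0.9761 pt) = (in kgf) 2.168 joule = 2.168 J. 1 pt = 0.00035277778 m, so 0.9761 pt = 0.9761 * 0.00035277778 = 0.00034434639 m. Combine: 2.168 J / 0.00034434639 m = 6295.9859 N. 1 kgf = 9.80665 N, so 6295.9859 N = 6295.9859 / 9.80665 = 642.01189 kgf ≈ 642 kgf (4 s.f.). Final answer: 642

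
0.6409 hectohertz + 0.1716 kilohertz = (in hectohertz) 1 hectohertz = 100 Hz, so 0.6409 hectohertz = 0.6409 * 100 = 64.09 Hz. 1 kilohertz = 1000 Hz, so 0.1716 kilohertz = 0.1716 * 1000 = 171.6 Hz. Sum: 64.09 + 171.6 = 235.69 Hz. 1 hectohertz = 100 Hz, so 235.69 Hz = 235.69 / 100 = 2.3569 hectohertz ≈ 2.357 hectohertz (4 s.f.). Final answer: 2.357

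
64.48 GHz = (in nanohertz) 6.448e+19. Check: 1 GHz = 1e+09 Hz, so 64.48 GHz = 64.48 * 1e+09 = 6.448e+10 Hz. 1 nanohertz = 1e-09 Hz, so 6.448e+10 Hz = 6.448e+10 / 1e-09 = 6.448e+19 nanohertz.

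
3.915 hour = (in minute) 1 hour = 3600 s, so 3.915 hour = 3.915 * 3600 = 14094 s. 1 minute = 60 s, so 14094 s = 14094 / 60 = 234.9 minute. Final answer: 234.9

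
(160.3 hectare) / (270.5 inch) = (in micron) 1 hectare = 10000 m^2, so 160.3 hectare = 160.3 * 10000 = 1603000 m^2. 1 inch = 0.0254 m, so 270.5 inch = 270.5 * 0.0254 = 6.8707 m. Combine: 1603000 m^2 / 6.8707 m = 233309.56 m. 1 micron = 1e-06 m, so 233309.56 m = 233309.56 / 1e-06 = 2.3330956e+11 micron ≈ 2.333e+11 micron (4 s.f.). Final answer: 2.333e+11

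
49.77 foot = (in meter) 15.17. Check: 1 foot = 0.3048 m, so 49.77 foot = 49.77 * 0.3048 = 15.169896 m. 15.169896 m = 15.169896 meter ≈ 15.17 meter (4 s.f.).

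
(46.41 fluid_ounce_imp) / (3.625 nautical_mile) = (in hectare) 1.964e-11. Check: 1 fluid_ounce_imp = 2.8413063e-05 m^3, so 46.41 fluid_ounce_imp = 46.41 * 2.8413063e-05 = 0.0013186502 m^3. 1 nautical_mile = 1852 m, so 3.625 nautical_mile = 3.625 * 1852 = 6713.5 m. Combine: 0.0013186502 m^3 / 6713.5 m = 1.964177e-07 m^2. 1 hectare = 10000 m^2, so 1.964177e-07 m^2 = 1.964177e-07 / 10000 = 1.964177e-11 hectare ≈ 1.964e-11 hectare (4 s.f.).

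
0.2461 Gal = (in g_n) 1 Gal = 0.01 m/s^2, so 0.2461 Gal = 0.2461 * 0.01 = 0.002461 m/s^2. 1 g_n = 9.80665 m/s^2, so 0.002461 m/s^2 = 0.002461 / 9.80665 = 0.00025095216 g_n ≈ 0.000251 g_n (4 s.f.). Final answer: 0.000251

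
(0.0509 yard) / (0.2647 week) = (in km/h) 1.047e-06. Check: 1 yard = 0.9144 m, so 0.0509 yard = 0.0509 * 0.9144 = 0.04654296 m. 1 week = 604800 s, so 0.2647 week = 0.2647 * 604800 = 160090.56 s. Combine: 0.04654296 m / 160090.56 s = 2.9072895e-07 m/s. 1 km/h = 0.27777778 m/s, so 2.9072895e-07 m/s = 2.9072895e-07 / 0.27777778 = 1.0466242e-06 km/h ≈ 1.047e-06 km/h (4 s.f.).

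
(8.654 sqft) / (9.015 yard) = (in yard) 0.1067. Check: 1 sqft = 0.09290304 m^2, so 8.654 sqft = 8.654 * 0.09290304 = 0.80398291 m^2. 1 yard = 0.9144 m, so 9.015 yard = 9.015 * 0.9144 = 8.243316 m. Combine: 0.80398291 m^2 / 8.243316 m = 0.097531492 m. 1 yard = 0.9144 m, so 0.097531492 m = 0.097531492 / 0.9144 = 0.10666174 yard ≈ 0.1067 yard (4 s.f.).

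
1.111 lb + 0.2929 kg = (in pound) 1.757. Check: 1 lb = 0.45359237 kg, so 1.111 lb = 1.111 * 0.45359237 = 0.50394112 kg. 0.2929 kg is already in kg. Sum: 0.50394112 + 0.2929 = 0.79684112 kg. 1 pound = 0.45359237 kg, so 0.79684112 kg = 0.79684112 / 0.45359237 = 1.756734 pound ≈ 1.757 pound (4 s.f.).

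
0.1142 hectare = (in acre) 1 hectare = 10000 m^2, so 0.1142 hectare = 0.1142 * 10000 = 1142 m^2. 1 acre = 4046.8564 m^2, so 1142 m^2 = 1142 / 4046.8564 = 0.28219435 acre ≈ 0.2822 acre (4 s.f.). Final answer: 0.2822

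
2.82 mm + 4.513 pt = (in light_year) 1 mm = 0.001 m, so 2.82 mm = 2.82 * 0.001 = 0.00282 m. 1 pt = 0.00035277778 m, so 4.513 pt = 4.513 * 0.00035277778 = 0.0015920861 m. Sum: 0.00282 + 0.0015920861 = 0.0044120861 m. 1 light_year = 9.4607305e+15 m, so 0.0044120861 m = 0.0044120861 / 9.4607305e+15 = 4.6635787e-19 light_year ≈ 4.664e-19 light_year (4 s.f.). Final answer: 4.664e-19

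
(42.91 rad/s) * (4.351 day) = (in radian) 1.613e+07. Check: 42.91 rad/s is already in rad/s. 1 day = 86400 s, so 4.351 day = 4.351 * 86400 = 375926.4 s. Combine: 42.91 rad/s * 375926.4 s = 16131002 rad. 16131002 rad = 16131002 radian ≈ 1.613e+07 radian (4 s.f.).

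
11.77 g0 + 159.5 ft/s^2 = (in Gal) 1.64e+04. Check: 1 g0 = 9.80665 m/s^2, so 11.77 g0 = 11.77 * 9.80665 = 115.42427 m/s^2. 1 ft/s^2 = 0.3048 m/s^2, so 159.5 ft/s^2 = 159.5 * 0.3048 = 48.6156 m/s^2. Sum: 115.42427 + 48.6156 = 164.03987 m/s^2. 1 Gal = 0.01 m/s^2, so 164.03987 m/s^2 = 164.03987 / 0.01 = 16403.987 Gal ≈ 1.64e+04 Gal (4 s.f.).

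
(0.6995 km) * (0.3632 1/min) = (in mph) 9.472. Check: 1 km = 1000 m, so 0.6995 km = 0.6995 * 1000 = 699.5 m. 1 1/min = 0.016666667 Hz, so 0.3632 1/min = 0.3632 * 0.016666667 = 0.0060533333 Hz. Combine: 699.5 m * 0.0060533333 Hz = 4.2343067 m/s. 1 mph = 0.44704 m/s, so 4.2343067 m/s = 4.2343067 / 0.44704 = 9.4718743 mph ≈ 9.472 mph (4 s.f.).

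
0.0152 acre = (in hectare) 0.006151. Check: 1 acre = 4046.8564 m^2, so 0.0152 acre = 0.0152 * 4046.8564 = 61.512218 m^2. 1 hectare = 10000 m^2, so 61.512218 m^2 = 61.512218 / 10000 = 0.0061512218 hectare ≈ 0.006151 hectare (4 s.f.).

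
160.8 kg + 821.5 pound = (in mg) 160.8 kg is already in kg. 1 pound = 0.45359237 kg, so 821.5 pound = 821.5 * 0.45359237 = 372.62613 kg. Sum: 160.8 + 372.62613 = 533.42613 kg. 1 mg = 1e-06 kg, so 533.42613 kg = 533.42613 / 1e-06 = 5.3342613e+08 mg ≈ 5.334e+08 mg (4 s.f.). Final answer: 5.334e+08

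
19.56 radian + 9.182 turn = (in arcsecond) 1.593e+07. Check: 19.56 radian = 19.56 rad. 1 turn = 6.2831853 rad, so 9.182 turn = 9.182 * 6.2831853 = 57.692207 rad. Sum: 19.56 + 57.692207 = 77.252207 rad. 1 arcsecond = 4.8481368e-06 rad, so 77.252207 rad = 77.252207 / 4.8481368e-06 = 15934412 arcsecond ≈ 1.593e+07 arcsecond (4 s.f.).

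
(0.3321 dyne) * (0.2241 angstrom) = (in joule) 7.442e-17. Check: 1 dyne = 1e-05 N, so 0.3321 dyne = 0.3321 * 1e-05 = 3.321e-06 N. 1 angstrom = 1e-10 m, so 0.2241 angstrom = 0.2241 * 1e-10 = 2.241e-11 m. Combine: 3.321e-06 N * 2.241e-11 m = 7.442361e-17 J. 7.442361e-17 J = 7.442361e-17 joule ≈ 7.442e-17 joule (4 s.f.).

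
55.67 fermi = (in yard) 6.088e-14. Check: 1 fermi = 1e-15 m, so 55.67 fermi = 55.67 * 1e-15 = 5.567e-14 m. 1 yard = 0.9144 m, so 5.567e-14 m = 5.567e-14 / 0.9144 = 6.0881452e-14 yard ≈ 6.088e-14 yard (4 s.f.).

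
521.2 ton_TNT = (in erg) 1 ton_TNT = 4.184e+09 J, so 521.2 ton_TNT = 521.2 * 4.184e+09 = 2.1807008e+12 J. 1 erg = 1e-07 J, so 2.1807008e+12 J = 2.1807008e+12 / 1e-07 = 2.1807008e+19 erg ≈ 2.181e+19 erg (4 s.f.). Final answer: 2.181e+19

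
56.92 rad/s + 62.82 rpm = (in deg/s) 3638. Check: 56.92 rad/s is already in rad/s. 1 rpm = 0.10471976 rad/s, so 62.82 rpm = 62.82 * 0.10471976 = 6.578495 rad/s. Sum: 56.92 + 6.578495 = 63.498495 rad/s. 1 deg/s = 0.017453293 rad/s, so 63.498495 rad/s = 63.498495 / 0.017453293 = 3638.1958 deg/s ≈ 3638 deg/s (4 s.f.).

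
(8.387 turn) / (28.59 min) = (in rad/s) 1 turn = 6.2831853 rad, so 8.387 turn = 8.387 * 6.2831853 = 52.697075 rad. 1 min = 60 s, so 28.59 min = 28.59 * 60 = 1715.4 s. Combine: 52.697075 rad / 1715.4 s = 0.030719993 rad/s. Result: 0.030719993 rad/s ≈ 0.03072 rad/s (4 s.f.). Final answer: 0.03072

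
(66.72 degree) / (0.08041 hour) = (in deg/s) 1 degree = 0.017453293 rad, so 66.72 degree = 66.72 * 0.017453293 = 1.1644837 rad. 1 hour = 3600 s, so 0.08041 hour = 0.08041 * 3600 = 289.476 s. Combine: 1.1644837 rad / 289.476 s = 0.0040227296 rad/s. 1 deg/s = 0.017453293 rad/s, so 0.0040227296 rad/s = 0.0040227296 / 0.017453293 = 0.23048543 deg/s ≈ 0.2305 deg/s (4 s.f.). Final answer: 0.2305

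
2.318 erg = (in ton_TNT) 1 erg = 1e-07 J, so 2.318 erg = 2.318 * 1e-07 = 2.318e-07 J. 1 ton_TNT = 4.184e+09 J, so 2.318e-07 J = 2.318e-07 / 4.184e+09 = 5.540153e-17 ton_TNT ≈ 5.54e-17 ton_TNT (4 s.f.). Final answer: 5.54e-17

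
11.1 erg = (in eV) 6.928e+12. Check: 1 erg = 1e-07 J, so 11.1 erg = 11.1 * 1e-07 = 1.11e-06 J. 1 eV = 1.6021766e-19 J, so 1.11e-06 J = 1.11e-06 / 1.6021766e-19 = 6.9280751e+12 eV ≈ 6.928e+12 eV (4 s.f.).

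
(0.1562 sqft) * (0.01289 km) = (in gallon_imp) 41.15. Check: 1 sqft = 0.09290304 m^2, so 0.1562 sqft = 0.1562 * 0.09290304 = 0.014511455 m^2. 1 km = 1000 m, so 0.01289 km = 0.01289 * 1000 = 12.89 m. Combine: 0.014511455 m^2 * 12.89 m = 0.18705265 m^3. 1 gallon_imp = 0.00454609 m^3, so 0.18705265 m^3 = 0.18705265 / 0.00454609 = 41.145831 gallon_imp ≈ 41.15 gallon_imp (4 s.f.).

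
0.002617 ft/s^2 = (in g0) 1 ft/s^2 = 0.3048 m/s^2, so 0.002617 ft/s^2 = 0.002617 * 0.3048 = 0.0007976616 m/s^2. 1 g0 = 9.80665 m/s^2, so 0.0007976616 m/s^2 = 0.0007976616 / 9.80665 = 8.1338847e-05 g0 ≈ 8.134e-05 g0 (4 s.f.). Final answer: 8.134e-05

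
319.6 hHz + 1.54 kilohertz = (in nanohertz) 3.35e+13. Check: 1 hHz = 100 Hz, so 319.6 hHz = 319.6 * 100 = 31960 Hz. 1 kilohertz = 1000 Hz, so 1.54 kilohertz = 1.54 * 1000 = 1540 Hz. Sum: 31960 + 1540 = 33500 Hz. 1 nanohertz = 1e-09 Hz, so 33500 Hz = 33500 / 1e-09 = 3.35e+13 nanohertz.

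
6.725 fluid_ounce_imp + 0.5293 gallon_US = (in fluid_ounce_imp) 1 fluid_ounce_imp = 2.8413063e-05 m^3, so 6.725 fluid_ounce_imp = 6.725 * 2.8413063e-05 = 0.00019107785 m^3. 1 gallon_US = 0.0037854118 m^3, so 0.5293 gallon_US = 0.5293 * 0.0037854118 = 0.0020036185 m^3. Sum: 0.00019107785 + 0.0020036185 = 0.0021946963 m^3. 1 fluid_ounce_imp = 2.8413063e-05 m^3, so 0.0021946963 m^3 = 0.0021946963 / 2.8413063e-05 = 77.242511 fluid_ounce_imp ≈ 77.24 fluid_ounce_imp (4 s.f.). Final answer: 77.24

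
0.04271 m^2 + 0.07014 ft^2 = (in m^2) 0.04271 m^2 is already in m^2. 1 ft^2 = 0.09290304 m^2, so 0.07014 ft^2 = 0.07014 * 0.09290304 = 0.0065162192 m^2. Sum: 0.04271 + 0.0065162192 = 0.049226219 m^2. Result: 0.049226219 m^2 ≈ 0.04923 m^2 (4 s.f.). Final answer: 0.04923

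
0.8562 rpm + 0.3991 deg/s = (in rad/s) 1 rpm = 0.10471976 rad/s, so 0.8562 rpm = 0.8562 * 0.10471976 = 0.089661054 rad/s. 1 deg/s = 0.017453293 rad/s, so 0.3991 deg/s = 0.3991 * 0.017453293 = 0.006965609 rad/s. Sum: 0.089661054 + 0.006965609 = 0.096626663 rad/s. Result: 0.096626663 rad/s ≈ 0.09663 rad/s (4 s.f.). Final answer: 0.09663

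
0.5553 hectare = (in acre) 1 hectare = 10000 m^2, so 0.5553 hectare = 0.5553 * 10000 = 5553 m^2. 1 acre = 4046.8564 m^2, so 5553 m^2 = 5553 / 4046.8564 = 1.3721762 acre ≈ 1.372 acre (4 s.f.). Final answer: 1.372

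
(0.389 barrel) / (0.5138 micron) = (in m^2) 1.204e+05. Check: 1 barrel = 0.15898729 m^3, so 0.389 barrel = 0.389 * 0.15898729 = 0.061846058 m^3. 1 micron = 1e-06 m, so 0.5138 micron = 0.5138 * 1e-06 = 5.138e-07 m. Combine: 0.061846058 m^3 / 5.138e-07 m = 120369.91 m^2. Result: 120369.91 m^2 ≈ 1.204e+05 m^2 (4 s.f.).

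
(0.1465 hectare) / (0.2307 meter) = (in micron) 6.35e+09. Check: 1 hectare = 10000 m^2, so 0.1465 hectare = 0.1465 * 10000 = 1465 m^2. 0.2307 meter = 0.2307 m. Combine: 1465 m^2 / 0.2307 m = 6350.2384 m. 1 micron = 1e-06 m, so 6350.2384 m = 6350.2384 / 1e-06 = 6.3502384e+09 micron ≈ 6.35e+09 micron (4 s.f.).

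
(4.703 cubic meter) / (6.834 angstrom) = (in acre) 4.703 cubic meter = 4.703 m^3. 1 angstrom = 1e-10 m, so 6.834 angstrom = 6.834 * 1e-10 = 6.834e-10 m. Combine: 4.703 m^3 / 6.834e-10 m = 6.8817676e+09 m^2. 1 acre = 4046.8564 m^2, so 6.8817676e+09 m^2 = 6.8817676e+09 / 4046.8564 = 1700521.8 acre ≈ 1.701e+06 acre (4 s.f.). Final answer: 1.701e+06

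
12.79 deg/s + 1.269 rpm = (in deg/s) 20.4. Check: 1 deg/s = 0.017453293 rad/s, so 12.79 deg/s = 12.79 * 0.017453293 = 0.22322761 rad/s. 1 rpm = 0.10471976 rad/s, so 1.269 rpm = 1.269 * 0.10471976 = 0.13288937 rad/s. Sum: 0.22322761 + 0.13288937 = 0.35611698 rad/s. 1 deg/s = 0.017453293 rad/s, so 0.35611698 rad/s = 0.35611698 / 0.017453293 = 20.404 deg/s ≈ 20.4 deg/s (4 s.f.).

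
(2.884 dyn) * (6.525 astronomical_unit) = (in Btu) 2.668e+04. Check: 1 dyn = 1e-05 N, so 2.884 dyn = 2.884 * 1e-05 = 2.884e-05 N. 1 astronomical_unit = 1.4959787e+11 m, so 6.525 astronomical_unit = 6.525 * 1.4959787e+11 = 9.7612611e+11 m. Combine: 2.884e-05 N * 9.7612611e+11 m = 28151477 J. 1 Btu = 1055.0559 J, so 28151477 J = 28151477 / 1055.0559 = 26682.452 Btu ≈ 2.668e+04 Btu (4 s.f.).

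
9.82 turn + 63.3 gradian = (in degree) 1 turn = 6.2831853 rad, so 9.82 turn = 9.82 * 6.2831853 = 61.70088 rad. 1 gradian = 0.015707963 rad, so 63.3 gradian = 63.3 * 0.015707963 = 0.99431407 rad. Sum: 61.70088 + 0.99431407 = 62.695194 rad. 1 degree = 0.017453293 rad, so 62.695194 rad = 62.695194 / 0.017453293 = 3592.17 degree ≈ 3592 degree (4 s.f.). Final answer: 3592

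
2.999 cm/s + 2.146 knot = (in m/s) 1.134. Check: 1 cm/s = 0.01 m/s, so 2.999 cm/s = 2.999 * 0.01 = 0.02999 m/s. 1 knot = 0.51444444 m/s, so 2.146 knot = 2.146 * 0.51444444 = 1.1039978 m/s. Sum: 0.02999 + 1.1039978 = 1.1339878 m/s. Result: 1.1339878 m/s ≈ 1.134 m/s (4 s.f.).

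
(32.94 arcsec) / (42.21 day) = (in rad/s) 1 arcsec = 4.8481368e-06 rad, so 32.94 arcsec = 32.94 * 4.8481368e-06 = 0.00015969763 rad. 1 day = 86400 s, so 42.21 day = 42.21 * 86400 = 3646944 s. Combine: 0.00015969763 rad / 3646944 s = 4.3789438e-11 rad/s. Result: 4.3789438e-11 rad/s ≈ 4.379e-11 rad/s (4 s.f.). Final answer: 4.379e-11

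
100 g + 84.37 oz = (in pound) 5.494. Check: 1 g = 0.001 kg, so 100 g = 100 * 0.001 = 0.1 kg. 1 oz = 0.028349523 kg, so 84.37 oz = 84.37 * 0.028349523 = 2.3918493 kg. Sum: 0.1 + 2.3918493 = 2.4918493 kg. 1 pound = 0.45359237 kg, so 2.4918493 kg = 2.4918493 / 0.45359237 = 5.4935873 pound ≈ 5.494 pound (4 s.f.).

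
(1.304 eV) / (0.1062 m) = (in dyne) 1 eV = 1.6021766e-19 J, so 1.304 eV = 1.304 * 1.6021766e-19 = 2.0892383e-19 J. 0.1062 m is already in m. Combine: 2.0892383e-19 J / 0.1062 m = 1.9672677e-18 N. 1 dyne = 1e-05 N, so 1.9672677e-18 N = 1.9672677e-18 / 1e-05 = 1.9672677e-13 dyne ≈ 1.967e-13 dyne (4 s.f.). Final answer: 1.967e-13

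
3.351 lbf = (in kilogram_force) 1 lbf = 4.4482216 N, so 3.351 lbf = 3.351 * 4.4482216 = 14.905991 N. 1 kilogram_force = 9.80665 N, so 14.905991 N = 14.905991 / 9.80665 = 1.519988 kilogram_force ≈ 1.52 kilogram_force (4 s.f.). Final answer: 1.52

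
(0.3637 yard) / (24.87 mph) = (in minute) 0.0004985. Check: 1 yard = 0.9144 m, so 0.3637 yard = 0.3637 * 0.9144 = 0.33256728 m. 1 mph = 0.44704 m/s, so 24.87 mph = 24.87 * 0.44704 = 11.117885 m/s. Combine: 0.33256728 m / 11.117885 m/s = 0.029912819 s. 1 minute = 60 s, so 0.029912819 s = 0.029912819 / 60 = 0.00049854699 minute ≈ 0.0004985 minute (4 s.f.).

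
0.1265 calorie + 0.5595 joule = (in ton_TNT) 1 calorie = 4.184 J, so 0.1265 calorie = 0.1265 * 4.184 = 0.529276 J. 0.5595 joule = 0.5595 J. Sum: 0.529276 + 0.5595 = 1.088776 J. 1 ton_TNT = 4.184e+09 J, so 1.088776 J = 1.088776 / 4.184e+09 = 2.6022371e-10 ton_TNT ≈ 2.602e-10 ton_TNT (4 s.f.). Final answer: 2.602e-10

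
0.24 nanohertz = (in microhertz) 0.00024. Check: 1 nanohertz = 1e-09 Hz, so 0.24 nanohertz = 0.24 * 1e-09 = 2.4e-10 Hz. 1 microhertz = 1e-06 Hz, so 2.4e-10 Hz = 2.4e-10 / 1e-06 = 0.00024 microhertz.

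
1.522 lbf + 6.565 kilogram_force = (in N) 71.15. Check: 1 lbf = 4.4482216 N, so 1.522 lbf = 1.522 * 4.4482216 = 6.7701933 N. 1 kilogram_force = 9.80665 N, so 6.565 kilogram_force = 6.565 * 9.80665 = 64.380657 N. Sum: 6.7701933 + 64.380657 = 71.150851 N. Result: 71.150851 N ≈ 71.15 N (4 s.f.).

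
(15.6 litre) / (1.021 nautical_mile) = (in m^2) 1 litre = 0.001 m^3, so 15.6 litre = 15.6 * 0.001 = 0.0156 m^3. 1 nautical_mile = 1852 m, so 1.021 nautical_mile = 1.021 * 1852 = 1890.892 m. Combine: 0.0156 m^3 / 1890.892 m = 8.2500746e-06 m^2. Result: 8.2500746e-06 m^2 ≈ 8.25e-06 m^2 (4 s.f.). Final answer: 8.25e-06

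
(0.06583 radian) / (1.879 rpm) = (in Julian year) 1.06e-08. Check: 0.06583 radian = 0.06583 rad. 1 rpm = 0.10471976 rad/s, so 1.879 rpm = 1.879 * 0.10471976 = 0.19676842 rad/s. Combine: 0.06583 rad / 0.19676842 rad/s = 0.33455572 s. 1 Julian year = 31557600 s, so 0.33455572 s = 0.33455572 / 31557600 = 1.0601431e-08 Julian year ≈ 1.06e-08 Julian year (4 s.f.).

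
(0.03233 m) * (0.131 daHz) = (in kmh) 0.1525. Check: 0.03233 m is already in m. 1 daHz = 10 Hz, so 0.131 daHz = 0.131 * 10 = 1.31 Hz. Combine: 0.03233 m * 1.31 Hz = 0.0423523 m/s. 1 kmh = 0.27777778 m/s, so 0.0423523 m/s = 0.0423523 / 0.27777778 = 0.15246828 kmh ≈ 0.1525 kmh (4 s.f.).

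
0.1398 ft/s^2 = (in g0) 0.004345. Check: 1 ft/s^2 = 0.3048 m/s^2, so 0.1398 ft/s^2 = 0.1398 * 0.3048 = 0.04261104 m/s^2. 1 g0 = 9.80665 m/s^2, so 0.04261104 m/s^2 = 0.04261104 / 9.80665 = 0.0043451168 g0 ≈ 0.004345 g0 (4 s.f.).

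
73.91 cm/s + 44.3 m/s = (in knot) 1 cm/s = 0.01 m/s, so 73.91 cm/s = 73.91 * 0.01 = 0.7391 m/s. 44.3 m/s is already in m/s. Sum: 0.7391 + 44.3 = 45.0391 m/s. 1 knot = 0.51444444 m/s, so 45.0391 m/s = 45.0391 / 0.51444444 = 87.549006 knot ≈ 87.55 knot (4 s.f.). Final answer: 87.55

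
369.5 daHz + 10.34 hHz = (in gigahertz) 1 daHz = 10 Hz, so 369.5 daHz = 369.5 * 10 = 3695 Hz. 1 hHz = 100 Hz, so 10.34 hHz = 10.34 * 100 = 1034 Hz. Sum: 3695 + 1034 = 4729 Hz. 1 gigahertz = 1e+09 Hz, so 4729 Hz = 4729 / 1e+09 = 4.729e-06 gigahertz. Final answer: 4.729e-06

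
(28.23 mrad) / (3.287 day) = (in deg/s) 5.695e-06. Check: 1 mrad = 0.001 rad, so 28.23 mrad = 28.23 * 0.001 = 0.02823 rad. 1 day = 86400 s, so 3.287 day = 3.287 * 86400 = 283996.8 s. Combine: 0.02823 rad / 283996.8 s = 9.9402528e-08 rad/s. 1 deg/s = 0.017453293 rad/s, so 9.9402528e-08 rad/s = 9.9402528e-08 / 0.017453293 = 5.6953454e-06 deg/s ≈ 5.695e-06 deg/s (4 s.f.).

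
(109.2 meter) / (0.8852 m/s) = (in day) 0.001428. Check: 109.2 meter = 109.2 m. 0.8852 m/s is already in m/s. Combine: 109.2 m / 0.8852 m/s = 123.36195 s. 1 day = 86400 s, so 123.36195 s = 123.36195 / 86400 = 0.0014278004 day ≈ 0.001428 day (4 s.f.).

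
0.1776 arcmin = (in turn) 8.222e-06. Check: 1 arcmin = 0.00029088821 rad, so 0.1776 arcmin = 0.1776 * 0.00029088821 = 5.1661746e-05 rad. 1 turn = 6.2831853 rad, so 5.1661746e-05 rad = 5.1661746e-05 / 6.2831853 = 8.2222222e-06 turn ≈ 8.222e-06 turn (4 s.f.).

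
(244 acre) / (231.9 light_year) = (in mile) 1 acre = 4046.8564 m^2, so 244 acre = 244 * 4046.8564 = 987432.97 m^2. 1 light_year = 9.4607305e+15 m, so 231.9 light_year = 231.9 * 9.4607305e+15 = 2.1939434e+18 m. Combine: 987432.97 m^2 / 2.1939434e+18 m = 4.5007222e-13 m. 1 mile = 1609.344 m, so 4.5007222e-13 m = 4.5007222e-13 / 1609.344 = 2.7966191e-16 mile ≈ 2.797e-16 mile (4 s.f.). Final answer: 2.797e-16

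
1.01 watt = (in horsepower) 1.01 watt = 1.01 W. 1 horsepower = 745.69987 W, so 1.01 W = 1.01 / 745.69987 = 0.0013544323 horsepower ≈ 0.001354 horsepower (4 s.f.). Final answer: 0.001354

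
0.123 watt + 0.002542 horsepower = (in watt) 2.019. Check: 0.123 watt = 0.123 W. 1 horsepower = 745.69987 W, so 0.002542 horsepower = 0.002542 * 745.69987 = 1.8955691 W. Sum: 0.123 + 1.8955691 = 2.0185691 W. 2.0185691 W = 2.0185691 watt ≈ 2.019 watt (4 s.f.).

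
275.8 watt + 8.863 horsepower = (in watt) 275.8 watt = 275.8 W. 1 horsepower = 745.69987 W, so 8.863 horsepower = 8.863 * 745.69987 = 6609.138 W. Sum: 275.8 + 6609.138 = 6884.938 W. 6884.938 W = 6884.938 watt ≈ 6885 watt (4 s.f.). Final answer: 6885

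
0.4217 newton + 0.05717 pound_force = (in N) 0.676. Check: 0.4217 newton = 0.4217 N. 1 pound_force = 4.4482216 N, so 0.05717 pound_force = 0.05717 * 4.4482216 = 0.25430483 N. Sum: 0.4217 + 0.25430483 = 0.67600483 N. Result: 0.67600483 N ≈ 0.676 N (4 s.f.).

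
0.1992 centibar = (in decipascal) 1 centibar = 1000 Pa, so 0.1992 centibar = 0.1992 * 1000 = 199.2 Pa. 1 decipascal = 0.1 Pa, so 199.2 Pa = 199.2 / 0.1 = 1992 decipascal. Final answer: 1992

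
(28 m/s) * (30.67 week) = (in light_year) 5.49e-08. Check: 28 m/s is already in m/s. 1 week = 604800 s, so 30.67 week = 30.67 * 604800 = 18549216 s. Combine: 28 m/s * 18549216 s = 5.1937805e+08 m. 1 light_year = 9.4607305e+15 m, so 5.1937805e+08 m = 5.1937805e+08 / 9.4607305e+15 = 5.4898303e-08 light_year ≈ 5.49e-08 light_year (4 s.f.).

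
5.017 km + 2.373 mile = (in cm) 1 km = 1000 m, so 5.017 km = 5.017 * 1000 = 5017 m. 1 mile = 1609.344 m, so 2.373 mile = 2.373 * 1609.344 = 3818.9733 m. Sum: 5017 + 3818.9733 = 8835.9733 m. 1 cm = 0.01 m, so 8835.9733 m = 8835.9733 / 0.01 = 883597.33 cm ≈ 8.836e+05 cm (4 s.f.). Final answer: 8.836e+05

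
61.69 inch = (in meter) 1 inch = 0.0254 m, so 61.69 inch = 61.69 * 0.0254 = 1.566926 m. 1.566926 m = 1.566926 meter ≈ 1.567 meter (4 s.f.). Final answer: 1.567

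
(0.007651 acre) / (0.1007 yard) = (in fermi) 1 acre = 4046.8564 m^2, so 0.007651 acre = 0.007651 * 4046.8564 = 30.962498 m^2. 1 yard = 0.9144 m, so 0.1007 yard = 0.1007 * 0.9144 = 0.09208008 m. Combine: 30.962498 m^2 / 0.09208008 m = 336.25621 m. 1 fermi = 1e-15 m, so 336.25621 m = 336.25621 / 1e-15 = 3.3625621e+17 fermi ≈ 3.363e+17 fermi (4 s.f.). Final answer: 3.363e+17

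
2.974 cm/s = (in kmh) 1 cm/s = 0.01 m/s, so 2.974 cm/s = 2.974 * 0.01 = 0.02974 m/s. 1 kmh = 0.27777778 m/s, so 0.02974 m/s = 0.02974 / 0.27777778 = 0.107064 kmh ≈ 0.1071 kmh (4 s.f.). Final answer: 0.1071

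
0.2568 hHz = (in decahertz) 1 hHz = 100 Hz, so 0.2568 hHz = 0.2568 * 100 = 25.68 Hz. 1 decahertz = 10 Hz, so 25.68 Hz = 25.68 / 10 = 2.568 decahertz. Final answer: 2.568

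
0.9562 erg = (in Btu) 1 erg = 1e-07 J, so 0.9562 erg = 0.9562 * 1e-07 = 9.562e-08 J. 1 Btu = 1055.0559 J, so 9.562e-08 J = 9.562e-08 / 1055.0559 = 9.0630273e-11 Btu ≈ 9.063e-11 Btu (4 s.f.). Final answer: 9.063e-11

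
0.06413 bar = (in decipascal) 6.413e+04. Check: 1 bar = 100000 Pa, so 0.06413 bar = 0.06413 * 100000 = 6413 Pa. 1 decipascal = 0.1 Pa, so 6413 Pa = 6413 / 0.1 = 64130 decipascal ≈ 6.413e+04 decipascal (4 s.f.).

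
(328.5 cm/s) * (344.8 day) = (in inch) 1 cm/s = 0.01 m/s, so 328.5 cm/s = 328.5 * 0.01 = 3.285 m/s. 1 day = 86400 s, so 344.8 day = 344.8 * 86400 = 29790720 s. Combine: 3.285 m/s * 29790720 s = 97862515 m. 1 inch = 0.0254 m, so 97862515 m = 97862515 / 0.0254 = 3.8528549e+09 inch ≈ 3.853e+09 inch (4 s.f.). Final answer: 3.853e+09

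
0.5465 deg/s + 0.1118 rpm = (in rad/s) 1 deg/s = 0.017453293 rad/s, so 0.5465 deg/s = 0.5465 * 0.017453293 = 0.0095382244 rad/s. 1 rpm = 0.10471976 rad/s, so 0.1118 rpm = 0.1118 * 0.10471976 = 0.011707669 rad/s. Sum: 0.0095382244 + 0.011707669 = 0.021245893 rad/s. Result: 0.021245893 rad/s ≈ 0.02125 rad/s (4 s.f.). Final answer: 0.02125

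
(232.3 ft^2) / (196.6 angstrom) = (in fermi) 1 ft^2 = 0.09290304 m^2, so 232.3 ft^2 = 232.3 * 0.09290304 = 21.581376 m^2. 1 angstrom = 1e-10 m, so 196.6 angstrom = 196.6 * 1e-10 = 1.966e-08 m. Combine: 21.581376 m^2 / 1.966e-08 m = 1.0977302e+09 m. 1 fermi = 1e-15 m, so 1.0977302e+09 m = 1.0977302e+09 / 1e-15 = 1.0977302e+24 fermi ≈ 1.098e+24 fermi (4 s.f.). Final answer: 1.098e+24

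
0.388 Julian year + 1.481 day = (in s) 1.237e+07. Check: 1 Julian year = 31557600 s, so 0.388 Julian year = 0.388 * 31557600 = 12244349 s. 1 day = 86400 s, so 1.481 day = 1.481 * 86400 = 127958.4 s. Sum: 12244349 + 127958.4 = 12372307 s. Result: 12372307 s ≈ 1.237e+07 s (4 s.f.).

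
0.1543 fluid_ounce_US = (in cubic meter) 4.563e-06. Check: 1 fluid_ounce_US = 2.957353e-05 m^3, so 0.1543 fluid_ounce_US = 0.1543 * 2.957353e-05 = 4.5631956e-06 m^3. 4.5631956e-06 m^3 = 4.5631956e-06 cubic meter ≈ 4.563e-06 cubic meter (4 s.f.).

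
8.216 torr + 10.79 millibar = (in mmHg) 16.31. Check: 1 torr = 133.32237 Pa, so 8.216 torr = 8.216 * 133.32237 = 1095.3766 Pa. 1 millibar = 100 Pa, so 10.79 millibar = 10.79 * 100 = 1079 Pa. Sum: 1095.3766 + 1079 = 2174.3766 Pa. 1 mmHg = 133.32237 Pa, so 2174.3766 Pa = 2174.3766 / 133.32237 = 16.309166 mmHg ≈ 16.31 mmHg (4 s.f.).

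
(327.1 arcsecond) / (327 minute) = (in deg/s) 1 arcsecond = 4.8481368e-06 rad, so 327.1 arcsecond = 327.1 * 4.8481368e-06 = 0.0015858256 rad. 1 minute = 60 s, so 327 minute = 327 * 60 = 19620 s. Combine: 0.0015858256 rad / 19620 s = 8.082699e-08 rad/s. 1 deg/s = 0.017453293 rad/s, so 8.082699e-08 rad/s = 8.082699e-08 / 0.017453293 = 4.6310454e-06 deg/s ≈ 4.631e-06 deg/s (4 s.f.). Final answer: 4.631e-06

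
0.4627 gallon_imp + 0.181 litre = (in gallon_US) 1 gallon_imp = 0.00454609 m^3, so 0.4627 gallon_imp = 0.4627 * 0.00454609 = 0.0021034758 m^3. 1 litre = 0.001 m^3, so 0.181 litre = 0.181 * 0.001 = 0.000181 m^3. Sum: 0.0021034758 + 0.000181 = 0.0022844758 m^3. 1 gallon_US = 0.0037854118 m^3, so 0.0022844758 m^3 = 0.0022844758 / 0.0037854118 = 0.60349467 gallon_US ≈ 0.6035 gallon_US (4 s.f.). Final answer: 0.6035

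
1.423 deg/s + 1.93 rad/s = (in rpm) 18.67. Check: 1 deg/s = 0.017453293 rad/s, so 1.423 deg/s = 1.423 * 0.017453293 = 0.024836035 rad/s. 1.93 rad/s is already in rad/s. Sum: 0.024836035 + 1.93 = 1.954836 rad/s. 1 rpm = 0.10471976 rad/s, so 1.954836 rad/s = 1.954836 / 0.10471976 = 18.667309 rpm ≈ 18.67 rpm (4 s.f.).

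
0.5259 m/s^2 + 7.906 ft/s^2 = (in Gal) 0.5259 m/s^2 is already in m/s^2. 1 ft/s^2 = 0.3048 m/s^2, so 7.906 ft/s^2 = 7.906 * 0.3048 = 2.4097488 m/s^2. Sum: 0.5259 + 2.4097488 = 2.9356488 m/s^2. 1 Gal = 0.01 m/s^2, so 2.9356488 m/s^2 = 2.9356488 / 0.01 = 293.56488 Gal ≈ 293.6 Gal (4 s.f.). Final answer: 293.6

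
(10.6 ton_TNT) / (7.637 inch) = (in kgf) 2.331e+10. Check: 1 ton_TNT = 4.184e+09 J, so 10.6 ton_TNT = 10.6 * 4.184e+09 = 4.43504e+10 J. 1 inch = 0.0254 m, so 7.637 inch = 7.637 * 0.0254 = 0.1939798 m. Combine: 4.43504e+10 J / 0.1939798 m = 2.2863412e+11 N. 1 kgf = 9.80665 N, so 2.2863412e+11 N = 2.2863412e+11 / 9.80665 = 2.3314191e+10 kgf ≈ 2.331e+10 kgf (4 s.f.).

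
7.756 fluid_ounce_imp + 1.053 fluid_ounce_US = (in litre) 1 fluid_ounce_imp = 2.8413063e-05 m^3, so 7.756 fluid_ounce_imp = 7.756 * 2.8413063e-05 = 0.00022037171 m^3. 1 fluid_ounce_US = 2.957353e-05 m^3, so 1.053 fluid_ounce_US = 1.053 * 2.957353e-05 = 3.1140927e-05 m^3. Sum: 0.00022037171 + 3.1140927e-05 = 0.00025151264 m^3. 1 litre = 0.001 m^3, so 0.00025151264 m^3 = 0.00025151264 / 0.001 = 0.25151264 litre ≈ 0.2515 litre (4 s.f.). Final answer: 0.2515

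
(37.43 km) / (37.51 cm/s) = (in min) 1663. Check: 1 km = 1000 m, so 37.43 km = 37.43 * 1000 = 37430 m. 1 cm/s = 0.01 m/s, so 37.51 cm/s = 37.51 * 0.01 = 0.3751 m/s. Combine: 37430 m / 0.3751 m/s = 99786.724 s. 1 min = 60 s, so 99786.724 s = 99786.724 / 60 = 1663.1121 min ≈ 1663 min (4 s.f.).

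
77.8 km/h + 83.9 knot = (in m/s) 64.77. Check: 1 km/h = 0.27777778 m/s, so 77.8 km/h = 77.8 * 0.27777778 = 21.611111 m/s. 1 knot = 0.51444444 m/s, so 83.9 knot = 83.9 * 0.51444444 = 43.161889 m/s. Sum: 21.611111 + 43.161889 = 64.773 m/s. Result: 64.773 m/s ≈ 64.77 m/s (4 s.f.).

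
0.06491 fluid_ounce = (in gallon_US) 1 fluid_ounce = 2.957353e-05 m^3, so 0.06491 fluid_ounce = 0.06491 * 2.957353e-05 = 1.9196178e-06 m^3. 1 gallon_US = 0.0037854118 m^3, so 1.9196178e-06 m^3 = 1.9196178e-06 / 0.0037854118 = 0.00050710937 gallon_US ≈ 0.0005071 gallon_US (4 s.f.). Final answer: 0.0005071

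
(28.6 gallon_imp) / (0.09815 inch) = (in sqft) 1 gallon_imp = 0.00454609 m^3, so 28.6 gallon_imp = 28.6 * 0.00454609 = 0.13001817 m^3. 1 inch = 0.0254 m, so 0.09815 inch = 0.09815 * 0.0254 = 0.00249301 m. Combine: 0.13001817 m^3 / 0.00249301 m = 52.15309 m^2. 1 sqft = 0.09290304 m^2, so 52.15309 m^2 = 52.15309 / 0.09290304 = 561.37118 sqft ≈ 561.4 sqft (4 s.f.). Final answer: 561.4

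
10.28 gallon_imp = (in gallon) 12.35. Check: 1 gallon_imp = 0.00454609 m^3, so 10.28 gallon_imp = 10.28 * 0.00454609 = 0.046733805 m^3. 1 gallon = 0.0037854118 m^3, so 0.046733805 m^3 = 0.046733805 / 0.0037854118 = 12.345765 gallon ≈ 12.35 gallon (4 s.f.).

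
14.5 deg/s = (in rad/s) 0.2531. Check: 1 deg/s = 0.017453293 rad/s, so 14.5 deg/s = 14.5 * 0.017453293 = 0.25307274 rad/s. Result: 0.25307274 rad/s ≈ 0.2531 rad/s (4 s.f.).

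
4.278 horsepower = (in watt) 3190. Check: 1 horsepower = 745.69987 W, so 4.278 horsepower = 4.278 * 745.69987 = 3190.1041 W. 3190.1041 W = 3190.1041 watt ≈ 3190 watt (4 s.f.).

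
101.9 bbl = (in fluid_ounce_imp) 5.702e+05. Check: 1 bbl = 0.15898729 m^3, so 101.9 bbl = 101.9 * 0.15898729 = 16.200805 m^3. 1 fluid_ounce_imp = 2.8413063e-05 m^3, so 16.200805 m^3 = 16.200805 / 2.8413063e-05 = 570188.64 fluid_ounce_imp ≈ 5.702e+05 fluid_ounce_imp (4 s.f.).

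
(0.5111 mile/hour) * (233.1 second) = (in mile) 1 mile/hour = 0.44704 m/s, so 0.5111 mile/hour = 0.5111 * 0.44704 = 0.22848214 m/s. 233.1 second = 233.1 s. Combine: 0.22848214 m/s * 233.1 s = 53.259188 m. 1 mile = 1609.344 m, so 53.259188 m = 53.259188 / 1609.344 = 0.033093725 mile ≈ 0.03309 mile (4 s.f.). Final answer: 0.03309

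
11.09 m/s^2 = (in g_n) 1 g_n = 9.80665 m/s^2, so 11.09 m/s^2 = 11.09 / 9.80665 = 1.1308653 g_n ≈ 1.131 g_n (4 s.f.). Final answer: 1.131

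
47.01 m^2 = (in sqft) 1 sqft = 0.09290304 m^2, so 47.01 m^2 = 47.01 / 0.09290304 = 506.01143 sqft ≈ 506 sqft (4 s.f.). Final answer: 506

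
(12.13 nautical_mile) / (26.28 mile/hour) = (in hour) 1 nautical_mile = 1852 m, so 12.13 nautical_mile = 12.13 * 1852 = 22464.76 m. 1 mile/hour = 0.44704 m/s, so 26.28 mile/hour = 26.28 * 0.44704 = 11.748211 m/s. Combine: 22464.76 m / 11.748211 m/s = 1912.1856 s. 1 hour = 3600 s, so 1912.1856 s = 1912.1856 / 3600 = 0.53116266 hour ≈ 0.5312 hour (4 s.f.). Final answer: 0.5312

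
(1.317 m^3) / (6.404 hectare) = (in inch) 0.0008097. Check: 1.317 m^3 is already in m^3. 1 hectare = 10000 m^2, so 6.404 hectare = 6.404 * 10000 = 64040 m^2. Combine: 1.317 m^3 / 64040 m^2 = 2.0565272e-05 m. 1 inch = 0.0254 m, so 2.0565272e-05 m = 2.0565272e-05 / 0.0254 = 0.00080965637 inch ≈ 0.0008097 inch (4 s.f.).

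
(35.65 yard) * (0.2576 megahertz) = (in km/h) 3.023e+07. Check: 1 yard = 0.9144 m, so 35.65 yard = 35.65 * 0.9144 = 32.59836 m. 1 megahertz = 1000000 Hz, so 0.2576 megahertz = 0.2576 * 1000000 = 257600 Hz. Combine: 32.59836 m * 257600 Hz = 8397337.5 m/s. 1 km/h = 0.27777778 m/s, so 8397337.5 m/s = 8397337.5 / 0.27777778 = 30230415 km/h ≈ 3.023e+07 km/h (4 s.f.).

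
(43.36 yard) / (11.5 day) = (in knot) 1 yard = 0.9144 m, so 43.36 yard = 43.36 * 0.9144 = 39.648384 m. 1 day = 86400 s, so 11.5 day = 11.5 * 86400 = 993600 s. Combine: 39.648384 m / 993600 s = 3.9903768e-05 m/s. 1 knot = 0.51444444 m/s, so 3.9903768e-05 m/s = 3.9903768e-05 / 0.51444444 = 7.756672e-05 knot ≈ 7.757e-05 knot (4 s.f.). Final answer: 7.757e-05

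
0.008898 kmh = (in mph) 0.005529. Check: 1 kmh = 0.27777778 m/s, so 0.008898 kmh = 0.008898 * 0.27777778 = 0.0024716667 m/s. 1 mph = 0.44704 m/s, so 0.0024716667 m/s = 0.0024716667 / 0.44704 = 0.0055289609 mph ≈ 0.005529 mph (4 s.f.).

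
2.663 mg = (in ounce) 1 mg = 1e-06 kg, so 2.663 mg = 2.663 * 1e-06 = 2.663e-06 kg. 1 ounce = 0.028349523 kg, so 2.663e-06 kg = 2.663e-06 / 0.028349523 = 9.3934561e-05 ounce ≈ 9.393e-05 ounce (4 s.f.). Final answer: 9.393e-05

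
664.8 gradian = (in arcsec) 1 gradian = 0.015707963 rad, so 664.8 gradian = 664.8 * 0.015707963 = 10.442654 rad. 1 arcsec = 4.8481368e-06 rad, so 10.442654 rad = 10.442654 / 4.8481368e-06 = 2153952 arcsec ≈ 2.154e+06 arcsec (4 s.f.). Final answer: 2.154e+06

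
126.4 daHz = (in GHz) 1.264e-06. Check: 1 daHz = 10 Hz, so 126.4 daHz = 126.4 * 10 = 1264 Hz. 1 GHz = 1e+09 Hz, so 1264 Hz = 1264 / 1e+09 = 1.264e-06 GHz.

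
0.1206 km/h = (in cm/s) 3.35. Check: 1 km/h = 0.27777778 m/s, so 0.1206 km/h = 0.1206 * 0.27777778 = 0.0335 m/s. 1 cm/s = 0.01 m/s, so 0.0335 m/s = 0.0335 / 0.01 = 3.35 cm/s.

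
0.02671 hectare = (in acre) 0.066. Check: 1 hectare = 10000 m^2, so 0.02671 hectare = 0.02671 * 10000 = 267.1 m^2. 1 acre = 4046.8564 m^2, so 267.1 m^2 = 267.1 / 4046.8564 = 0.066001847 acre ≈ 0.066 acre (4 s.f.).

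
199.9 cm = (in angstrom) 1.999e+10. Check: 1 cm = 0.01 m, so 199.9 cm = 199.9 * 0.01 = 1.999 m. 1 angstrom = 1e-10 m, so 1.999 m = 1.999 / 1e-10 = 1.999e+10 angstrom.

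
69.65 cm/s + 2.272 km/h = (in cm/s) 1 cm/s = 0.01 m/s, so 69.65 cm/s = 69.65 * 0.01 = 0.6965 m/s. 1 km/h = 0.27777778 m/s, so 2.272 km/h = 2.272 * 0.27777778 = 0.63111111 m/s. Sum: 0.6965 + 0.63111111 = 1.3276111 m/s. 1 cm/s = 0.01 m/s, so 1.3276111 m/s = 1.3276111 / 0.01 = 132.76111 cm/s ≈ 132.8 cm/s (4 s.f.). Final answer: 132.8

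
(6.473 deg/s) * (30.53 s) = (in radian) 3.449. Check: 1 deg/s = 0.017453293 rad/s, so 6.473 deg/s = 6.473 * 0.017453293 = 0.11297516 rad/s. 30.53 s is already in s. Combine: 0.11297516 rad/s * 30.53 s = 3.4491317 rad. 3.4491317 rad = 3.4491317 radian ≈ 3.449 radian (4 s.f.).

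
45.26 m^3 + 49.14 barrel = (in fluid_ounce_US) 45.26 m^3 is already in m^3. 1 barrel = 0.15898729 m^3, so 49.14 barrel = 49.14 * 0.15898729 = 7.8126357 m^3. Sum: 45.26 + 7.8126357 = 53.072636 m^3. 1 fluid_ounce_US = 2.957353e-05 m^3, so 53.072636 m^3 = 53.072636 / 2.957353e-05 = 1794599.3 fluid_ounce_US ≈ 1.795e+06 fluid_ounce_US (4 s.f.). Final answer: 1.795e+06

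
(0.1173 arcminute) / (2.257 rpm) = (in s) 1 arcminute = 0.00029088821 rad, so 0.1173 arcminute = 0.1173 * 0.00029088821 = 3.4121187e-05 rad. 1 rpm = 0.10471976 rad/s, so 2.257 rpm = 2.257 * 0.10471976 = 0.23635249 rad/s. Combine: 3.4121187e-05 rad / 0.23635249 rad/s = 0.00014436568 s. Result: 0.00014436568 s ≈ 0.0001444 s (4 s.f.). Final answer: 0.0001444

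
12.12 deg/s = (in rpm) 2.02. Check: 1 deg/s = 0.017453293 rad/s, so 12.12 deg/s = 12.12 * 0.017453293 = 0.21153391 rad/s. 1 rpm = 0.10471976 rad/s, so 0.21153391 rad/s = 0.21153391 / 0.10471976 = 2.02 rpm.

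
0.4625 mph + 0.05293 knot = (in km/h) 0.8423. Check: 1 mph = 0.44704 m/s, so 0.4625 mph = 0.4625 * 0.44704 = 0.206756 m/s. 1 knot = 0.51444444 m/s, so 0.05293 knot = 0.05293 * 0.51444444 = 0.027229544 m/s. Sum: 0.206756 + 0.027229544 = 0.23398554 m/s. 1 km/h = 0.27777778 m/s, so 0.23398554 m/s = 0.23398554 / 0.27777778 = 0.84234796 km/h ≈ 0.8423 km/h (4 s.f.).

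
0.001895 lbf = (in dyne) 842.9. Check: 1 lbf = 4.4482216 N, so 0.001895 lbf = 0.001895 * 4.4482216 = 0.00842938 N. 1 dyne = 1e-05 N, so 0.00842938 N = 0.00842938 / 1e-05 = 842.938 dyne ≈ 842.9 dyne (4 s.f.).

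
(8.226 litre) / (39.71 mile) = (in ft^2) 1.386e-06. Check: 1 litre = 0.001 m^3, so 8.226 litre = 8.226 * 0.001 = 0.008226 m^3. 1 mile = 1609.344 m, so 39.71 mile = 39.71 * 1609.344 = 63907.05 m. Combine: 0.008226 m^3 / 63907.05 m = 1.2871819e-07 m^2. 1 ft^2 = 0.09290304 m^2, so 1.2871819e-07 m^2 = 1.2871819e-07 / 0.09290304 = 1.3855111e-06 ft^2 ≈ 1.386e-06 ft^2 (4 s.f.).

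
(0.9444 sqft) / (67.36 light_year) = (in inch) 5.42e-18. Check: 1 sqft = 0.09290304 m^2, so 0.9444 sqft = 0.9444 * 0.09290304 = 0.087737631 m^2. 1 light_year = 9.4607305e+15 m, so 67.36 light_year = 67.36 * 9.4607305e+15 = 6.372748e+17 m. Combine: 0.087737631 m^2 / 6.372748e+17 m = 1.3767629e-19 m. 1 inch = 0.0254 m, so 1.3767629e-19 m = 1.3767629e-19 / 0.0254 = 5.4203264e-18 inch ≈ 5.42e-18 inch (4 s.f.).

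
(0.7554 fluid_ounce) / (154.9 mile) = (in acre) 1 fluid_ounce = 2.957353e-05 m^3, so 0.7554 fluid_ounce = 0.7554 * 2.957353e-05 = 2.2339844e-05 m^3. 1 mile = 1609.344 m, so 154.9 mile = 154.9 * 1609.344 = 249287.39 m. Combine: 2.2339844e-05 m^3 / 249287.39 m = 8.961482e-11 m^2. 1 acre = 4046.8564 m^2, so 8.961482e-11 m^2 = 8.961482e-11 / 4046.8564 = 2.2144304e-14 acre ≈ 2.214e-14 acre (4 s.f.). Final answer: 2.214e-14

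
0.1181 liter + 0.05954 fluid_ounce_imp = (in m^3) 1 liter = 0.001 m^3, so 0.1181 liter = 0.1181 * 0.001 = 0.0001181 m^3. 1 fluid_ounce_imp = 2.8413063e-05 m^3, so 0.05954 fluid_ounce_imp = 0.05954 * 2.8413063e-05 = 1.6917137e-06 m^3. Sum: 0.0001181 + 1.6917137e-06 = 0.00011979171 m^3. Result: 0.00011979171 m^3 ≈ 0.0001198 m^3 (4 s.f.). Final answer: 0.0001198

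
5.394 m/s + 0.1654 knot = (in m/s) 5.479. Check: 5.394 m/s is already in m/s. 1 knot = 0.51444444 m/s, so 0.1654 knot = 0.1654 * 0.51444444 = 0.085089111 m/s. Sum: 5.394 + 0.085089111 = 5.4790891 m/s. Result: 5.4790891 m/s ≈ 5.479 m/s (4 s.f.).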